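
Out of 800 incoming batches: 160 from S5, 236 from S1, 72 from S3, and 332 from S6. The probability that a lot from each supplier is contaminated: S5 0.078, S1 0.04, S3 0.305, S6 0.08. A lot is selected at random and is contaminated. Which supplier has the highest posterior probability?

Compute prior × likelihood for every hypothesis:
  S5: 0.2 × 0.078 = 0.0156
  S1: 0.295 × 0.04 = 0.0118
  S3: 0.09 × 0.305 = 0.02745
  S6: 0.415 × 0.08 = 0.0332
Normalizing constant = 0.08805.
Largest term belongs to S6, so S6 is most probable.

S6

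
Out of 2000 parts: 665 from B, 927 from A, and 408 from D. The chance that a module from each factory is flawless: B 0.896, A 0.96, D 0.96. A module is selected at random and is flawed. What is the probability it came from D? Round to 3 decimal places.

Taking complements, P(flawed | each) = B 0.104, A 0.04, D 0.04.
Compute prior × likelihood for every hypothesis:
  B: 0.3325 × 0.104 = 0.03458
  A: 0.4635 × 0.04 = 0.01854
  D: 0.204 × 0.04 = 0.00816
Normalizing constant = 0.06128.
P(D | evidence) = 0.00816 / 0.06128 ≈ 0.133.

0.133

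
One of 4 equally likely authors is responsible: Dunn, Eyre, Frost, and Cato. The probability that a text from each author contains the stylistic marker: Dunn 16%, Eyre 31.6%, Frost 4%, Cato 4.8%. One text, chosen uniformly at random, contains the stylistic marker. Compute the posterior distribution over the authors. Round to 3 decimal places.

Since the prior is uniform, the posterior is proportional to the likelihood:
  Dunn: 0.16
  Eyre: 0.316
  Frost: 0.04
  Cato: 0.048
Total = 0.564.
P(Dunn | marker) = 0.16/0.564 ≈ 0.284
P(Eyre | marker) = 0.316/0.564 ≈ 0.560
P(Frost | marker) = 0.04/0.564 ≈ 0.071
P(Cato | marker) = 0.048/0.564 ≈ 0.085

Dunn 0.284, Eyre 0.560, Frost 0.071, Cato 0.085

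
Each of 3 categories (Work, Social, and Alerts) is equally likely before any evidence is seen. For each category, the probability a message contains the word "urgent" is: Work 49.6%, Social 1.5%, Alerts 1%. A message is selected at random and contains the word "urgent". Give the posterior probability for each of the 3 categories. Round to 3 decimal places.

With a uniform prior (1/3 each), posterior ∝ likelihood:
  Work: 0.496
  Social: 0.015
  Alerts: 0.01
Total = 0.521.
P(Work | urgent-flag) = 0.496/0.521 ≈ 0.952
P(Social | urgent-flag) = 0.015/0.521 ≈ 0.029
P(Alerts | urgent-flag) = 0.01/0.521 ≈ 0.019

Work 0.952, Social 0.029, Alerts 0.019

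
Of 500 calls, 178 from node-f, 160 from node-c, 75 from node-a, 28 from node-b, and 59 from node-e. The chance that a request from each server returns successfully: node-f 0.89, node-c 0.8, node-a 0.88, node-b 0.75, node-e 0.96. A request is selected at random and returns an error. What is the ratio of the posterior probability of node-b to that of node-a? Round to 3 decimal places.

Taking complements, P(error | each) = node-f 0.11, node-c 0.2, node-a 0.12, node-b 0.25, node-e 0.04.
Prior × likelihood for each hypothesis:
  node-f: 0.356 × 0.11 = 0.03916
  node-c: 0.32 × 0.2 = 0.064
  node-a: 0.15 × 0.12 = 0.018
  node-b: 0.056 × 0.25 = 0.014
  node-e: 0.118 × 0.04 = 0.00472
Sum = 0.13988.
The ratio is 0.014 / 0.018 (the normalizer cancels) = 0.778.

0.778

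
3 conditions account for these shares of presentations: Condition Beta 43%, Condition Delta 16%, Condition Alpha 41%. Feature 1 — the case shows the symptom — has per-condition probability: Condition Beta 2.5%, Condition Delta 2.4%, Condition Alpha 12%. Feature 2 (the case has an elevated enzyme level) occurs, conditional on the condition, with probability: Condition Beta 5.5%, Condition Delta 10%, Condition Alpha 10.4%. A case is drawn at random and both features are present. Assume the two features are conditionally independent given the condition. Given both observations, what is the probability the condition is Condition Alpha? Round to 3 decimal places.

Prior × likelihood for each hypothesis:
  Condition Beta: 0.43 × 0.025 × 0.055 = 0.00059125
  Condition Delta: 0.16 × 0.024 × 0.1 = 0.000384
  Condition Alpha: 0.41 × 0.12 × 0.104 = 0.0051168
Total = 0.00609205.
P(Condition Alpha | evidence) = 0.0051168 / 0.00609205 ≈ 0.840.

0.840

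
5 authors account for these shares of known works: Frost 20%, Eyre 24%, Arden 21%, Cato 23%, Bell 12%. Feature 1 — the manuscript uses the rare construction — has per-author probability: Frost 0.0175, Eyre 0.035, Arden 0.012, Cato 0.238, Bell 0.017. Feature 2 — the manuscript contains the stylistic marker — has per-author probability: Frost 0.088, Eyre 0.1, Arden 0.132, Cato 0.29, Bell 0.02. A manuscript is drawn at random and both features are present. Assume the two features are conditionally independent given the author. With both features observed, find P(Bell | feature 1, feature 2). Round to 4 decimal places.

Compute prior × likelihood for every hypothesis:
  Frost: 0.2 × 0.0175 × 0.088 = 0.000308
  Eyre: 0.24 × 0.035 × 0.1 = 0.00084
  Arden: 0.21 × 0.012 × 0.132 = 0.00033264
  Cato: 0.23 × 0.238 × 0.29 = 0.0158746
  Bell: 0.12 × 0.017 × 0.02 = 0.0000408
Normalizing constant = 0.01739604.
P(Bell | evidence) = 0.0000408 / 0.01739604 ≈ 0.0023.

0.0023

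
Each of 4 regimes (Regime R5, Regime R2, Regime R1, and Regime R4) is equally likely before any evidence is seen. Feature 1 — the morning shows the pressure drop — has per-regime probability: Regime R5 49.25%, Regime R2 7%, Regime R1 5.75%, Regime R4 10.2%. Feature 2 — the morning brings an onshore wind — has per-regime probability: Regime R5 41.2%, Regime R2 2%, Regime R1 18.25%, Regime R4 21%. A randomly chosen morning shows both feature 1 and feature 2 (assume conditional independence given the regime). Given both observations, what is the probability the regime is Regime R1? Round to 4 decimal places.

With a uniform prior (1/4 each), posterior ∝ likelihood:
  Regime R5: 0.4925 × 0.412 = 0.20291
  Regime R2: 0.07 × 0.02 = 0.0014
  Regime R1: 0.0575 × 0.1825 = 0.01049375
  Regime R4: 0.102 × 0.21 = 0.02142
Normalizing constant = 0.23622375.
P(Regime R1 | evidence) = 0.01049375 / 0.23622375 ≈ 0.0444.

0.0444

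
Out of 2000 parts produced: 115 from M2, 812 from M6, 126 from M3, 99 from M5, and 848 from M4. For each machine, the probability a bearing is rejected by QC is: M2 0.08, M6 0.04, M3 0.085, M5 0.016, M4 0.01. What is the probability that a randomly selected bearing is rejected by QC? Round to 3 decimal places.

0.031

Prior × likelihood for each hypothesis:
  M2: 0.0575 × 0.08 = 0.0046
  M6: 0.406 × 0.04 = 0.01624
  M3: 0.063 × 0.085 = 0.005355
  M5: 0.0495 × 0.016 = 0.000792
  M4: 0.424 × 0.01 = 0.00424
P(rejected) = 0.0046 + 0.01624 + 0.005355 + 0.000792 + 0.00424 = 0.031227 → 0.031.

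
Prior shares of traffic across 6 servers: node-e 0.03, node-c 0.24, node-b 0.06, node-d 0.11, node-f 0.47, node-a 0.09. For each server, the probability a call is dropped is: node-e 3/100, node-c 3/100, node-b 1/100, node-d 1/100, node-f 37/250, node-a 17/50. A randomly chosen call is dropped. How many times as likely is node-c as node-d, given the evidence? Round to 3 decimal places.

6.545

Unnormalized posteriors (prior × likelihood):
  node-e: 0.03 × 0.03 = 0.0009
  node-c: 0.24 × 0.03 = 0.0072
  node-b: 0.06 × 0.01 = 0.0006
  node-d: 0.11 × 0.01 = 0.0011
  node-f: 0.47 × 0.148 = 0.06956
  node-a: 0.09 × 0.34 = 0.0306
Sum = 0.10996.
The ratio is 0.0072 / 0.0011 (the normalizer cancels) = 6.545.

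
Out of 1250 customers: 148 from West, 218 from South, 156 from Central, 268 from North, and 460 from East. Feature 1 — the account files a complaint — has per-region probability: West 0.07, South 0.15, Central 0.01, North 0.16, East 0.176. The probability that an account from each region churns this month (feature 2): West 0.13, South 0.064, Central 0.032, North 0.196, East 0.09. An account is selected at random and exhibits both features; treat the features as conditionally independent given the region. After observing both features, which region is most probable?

North

Compute prior × likelihood for every hypothesis:
  West: 0.1184 × 0.07 × 0.13 = 0.00107744
  South: 0.1744 × 0.15 × 0.064 = 0.00167424
  Central: 0.1248 × 0.01 × 0.032 = 0.000039936
  North: 0.2144 × 0.16 × 0.196 = 0.006723584
  East: 0.368 × 0.176 × 0.09 = 0.00582912
Total = 0.01534432.
Largest term belongs to North, so North is most probable.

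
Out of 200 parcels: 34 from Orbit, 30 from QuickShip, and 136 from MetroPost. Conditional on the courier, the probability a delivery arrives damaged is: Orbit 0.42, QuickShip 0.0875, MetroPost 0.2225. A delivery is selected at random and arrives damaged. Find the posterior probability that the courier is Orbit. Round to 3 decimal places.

0.303

Prior × likelihood for each hypothesis:
  Orbit: 0.17 × 0.42 = 0.0714
  QuickShip: 0.15 × 0.0875 = 0.013125
  MetroPost: 0.68 × 0.2225 = 0.1513
Total = 0.235825.
P(Orbit | evidence) = 0.0714 / 0.235825 ≈ 0.303.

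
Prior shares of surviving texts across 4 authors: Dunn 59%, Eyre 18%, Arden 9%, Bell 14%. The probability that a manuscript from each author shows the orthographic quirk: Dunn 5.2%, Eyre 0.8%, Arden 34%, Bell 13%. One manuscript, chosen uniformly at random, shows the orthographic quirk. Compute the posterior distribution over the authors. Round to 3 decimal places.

Unnormalized posteriors (prior × likelihood):
  Dunn: 0.59 × 0.052 = 0.03068
  Eyre: 0.18 × 0.008 = 0.00144
  Arden: 0.09 × 0.34 = 0.0306
  Bell: 0.14 × 0.13 = 0.0182
Normalizing constant = 0.08092.
P(Dunn | quirk) = 0.03068/0.08092 ≈ 0.379
P(Eyre | quirk) = 0.00144/0.08092 ≈ 0.018
P(Arden | quirk) = 0.0306/0.08092 ≈ 0.378
P(Bell | quirk) = 0.0182/0.08092 ≈ 0.225

Dunn 0.379, Eyre 0.018, Arden 0.378, Bell 0.225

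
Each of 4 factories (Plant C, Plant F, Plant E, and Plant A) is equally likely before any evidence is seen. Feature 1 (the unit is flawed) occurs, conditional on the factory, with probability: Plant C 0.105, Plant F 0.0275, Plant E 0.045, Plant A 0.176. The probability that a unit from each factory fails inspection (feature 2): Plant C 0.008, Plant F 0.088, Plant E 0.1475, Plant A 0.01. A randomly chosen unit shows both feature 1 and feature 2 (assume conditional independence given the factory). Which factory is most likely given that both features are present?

Plant E

With a uniform prior (1/4 each), posterior ∝ likelihood:
  Plant C: 0.105 × 0.008 = 0.00084
  Plant F: 0.0275 × 0.088 = 0.00242
  Plant E: 0.045 × 0.1475 = 0.0066375
  Plant A: 0.176 × 0.01 = 0.00176
Normalizing constant = 0.0116575.
Largest term belongs to Plant E, so Plant E is most probable.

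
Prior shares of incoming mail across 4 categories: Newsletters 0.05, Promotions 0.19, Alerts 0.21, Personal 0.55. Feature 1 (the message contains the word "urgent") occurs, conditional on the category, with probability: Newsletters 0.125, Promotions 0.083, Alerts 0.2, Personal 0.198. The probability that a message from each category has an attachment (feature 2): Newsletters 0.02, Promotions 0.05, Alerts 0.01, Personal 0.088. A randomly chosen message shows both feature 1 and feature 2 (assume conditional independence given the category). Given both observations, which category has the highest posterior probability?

Compute prior × likelihood for every hypothesis:
  Newsletters: 0.05 × 0.125 × 0.02 = 0.000125
  Promotions: 0.19 × 0.083 × 0.05 = 0.0007885
  Alerts: 0.21 × 0.2 × 0.01 = 0.00042
  Personal: 0.55 × 0.198 × 0.088 = 0.0095832
Normalizing constant = 0.0109167.
Largest term belongs to Personal, so Personal is most probable.

Personal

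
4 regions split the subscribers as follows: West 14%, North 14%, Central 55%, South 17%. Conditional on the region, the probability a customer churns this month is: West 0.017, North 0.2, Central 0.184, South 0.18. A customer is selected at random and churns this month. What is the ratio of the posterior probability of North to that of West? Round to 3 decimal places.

By Bayes' rule, posterior ∝ prior × likelihood:
  West: 0.14 × 0.017 = 0.00238
  North: 0.14 × 0.2 = 0.028
  Central: 0.55 × 0.184 = 0.1012
  South: 0.17 × 0.18 = 0.0306
Sum = 0.16218.
The ratio is 0.028 / 0.00238 (the normalizer cancels) = 11.765.

11.765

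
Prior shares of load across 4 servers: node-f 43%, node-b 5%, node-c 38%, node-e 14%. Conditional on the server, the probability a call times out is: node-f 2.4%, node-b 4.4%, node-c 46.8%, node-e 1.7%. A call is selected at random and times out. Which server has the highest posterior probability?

Unnormalized posteriors (prior × likelihood):
  node-f: 0.43 × 0.024 = 0.01032
  node-b: 0.05 × 0.044 = 0.0022
  node-c: 0.38 × 0.468 = 0.17784
  node-e: 0.14 × 0.017 = 0.00238
Sum = 0.19274.
Largest term belongs to node-c, so node-c is most probable.

node-c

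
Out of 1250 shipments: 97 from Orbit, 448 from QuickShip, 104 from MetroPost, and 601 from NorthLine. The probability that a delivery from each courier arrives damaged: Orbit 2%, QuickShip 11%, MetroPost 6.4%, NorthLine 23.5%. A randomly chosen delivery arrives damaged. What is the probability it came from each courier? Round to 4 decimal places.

Prior × likelihood for each hypothesis:
  Orbit: 0.0776 × 0.02 = 0.001552
  QuickShip: 0.3584 × 0.11 = 0.039424
  MetroPost: 0.0832 × 0.064 = 0.0053248
  NorthLine: 0.4808 × 0.235 = 0.112988
Total = 0.1592888.
P(Orbit | damaged) = 0.001552/0.1592888 ≈ 0.0097
P(QuickShip | damaged) = 0.039424/0.1592888 ≈ 0.2475
P(MetroPost | damaged) = 0.0053248/0.1592888 ≈ 0.0334
P(NorthLine | damaged) = 0.112988/0.1592888 ≈ 0.7093

Orbit 0.0097, QuickShip 0.2475, MetroPost 0.0334, NorthLine 0.7093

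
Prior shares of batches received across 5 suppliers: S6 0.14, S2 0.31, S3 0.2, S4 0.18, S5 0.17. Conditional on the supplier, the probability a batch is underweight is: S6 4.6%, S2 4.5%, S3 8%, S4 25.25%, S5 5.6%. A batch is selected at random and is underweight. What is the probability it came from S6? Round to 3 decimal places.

0.070

Unnormalized posteriors (prior × likelihood):
  S6: 0.14 × 0.046 = 0.00644
  S2: 0.31 × 0.045 = 0.01395
  S3: 0.2 × 0.08 = 0.016
  S4: 0.18 × 0.2525 = 0.04545
  S5: 0.17 × 0.056 = 0.00952
Total = 0.09136.
P(S6 | evidence) = 0.00644 / 0.09136 ≈ 0.070.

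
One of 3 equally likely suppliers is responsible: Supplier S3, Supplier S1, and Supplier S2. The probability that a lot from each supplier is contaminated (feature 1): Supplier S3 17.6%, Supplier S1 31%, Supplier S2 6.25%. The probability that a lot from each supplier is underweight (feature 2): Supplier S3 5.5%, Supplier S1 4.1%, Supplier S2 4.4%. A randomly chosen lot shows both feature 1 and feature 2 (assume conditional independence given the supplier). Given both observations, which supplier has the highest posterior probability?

Supplier S1

Since the prior is uniform, the posterior is proportional to the likelihood:
  Supplier S3: 0.176 × 0.055 = 0.00968
  Supplier S1: 0.31 × 0.041 = 0.01271
  Supplier S2: 0.0625 × 0.044 = 0.00275
Sum = 0.02514.
Largest term belongs to Supplier S1, so Supplier S1 is most probable.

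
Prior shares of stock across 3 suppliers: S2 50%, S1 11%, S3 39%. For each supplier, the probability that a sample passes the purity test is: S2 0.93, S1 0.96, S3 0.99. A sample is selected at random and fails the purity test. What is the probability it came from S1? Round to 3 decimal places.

0.102

Taking complements, P(off-spec | each) = S2 0.07, S1 0.04, S3 0.01.
Prior × likelihood for each hypothesis:
  S2: 0.5 × 0.07 = 0.035
  S1: 0.11 × 0.04 = 0.0044
  S3: 0.39 × 0.01 = 0.0039
Sum = 0.0433.
P(S1 | evidence) = 0.0044 / 0.0433 ≈ 0.102.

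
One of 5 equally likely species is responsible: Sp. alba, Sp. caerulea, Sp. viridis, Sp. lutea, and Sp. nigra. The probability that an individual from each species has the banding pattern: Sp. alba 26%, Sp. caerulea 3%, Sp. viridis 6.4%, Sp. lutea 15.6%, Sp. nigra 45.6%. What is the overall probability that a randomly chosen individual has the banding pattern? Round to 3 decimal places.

0.193

Since the prior is uniform, the posterior is proportional to the likelihood:
  Sp. alba: 0.26
  Sp. caerulea: 0.03
  Sp. viridis: 0.064
  Sp. lutea: 0.156
  Sp. nigra: 0.456
P(banded) = (1/5) × (0.26 + 0.03 + 0.064 + 0.156 + 0.456) = 0.966/5 ≈ 0.193.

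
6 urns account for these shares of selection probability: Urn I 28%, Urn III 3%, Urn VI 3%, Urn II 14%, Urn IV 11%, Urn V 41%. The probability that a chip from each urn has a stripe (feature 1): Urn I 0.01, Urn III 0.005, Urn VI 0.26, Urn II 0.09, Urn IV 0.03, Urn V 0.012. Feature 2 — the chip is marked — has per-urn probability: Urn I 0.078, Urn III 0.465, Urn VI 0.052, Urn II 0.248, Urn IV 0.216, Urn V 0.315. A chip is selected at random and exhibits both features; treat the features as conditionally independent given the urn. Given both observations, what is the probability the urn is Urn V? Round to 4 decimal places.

0.2549

Prior × likelihood for each hypothesis:
  Urn I: 0.28 × 0.01 × 0.078 = 0.0002184
  Urn III: 0.03 × 0.005 × 0.465 = 0.00006975
  Urn VI: 0.03 × 0.26 × 0.052 = 0.0004056
  Urn II: 0.14 × 0.09 × 0.248 = 0.0031248
  Urn IV: 0.11 × 0.03 × 0.216 = 0.0007128
  Urn V: 0.41 × 0.012 × 0.315 = 0.0015498
Sum = 0.00608115.
P(Urn V | evidence) = 0.0015498 / 0.00608115 ≈ 0.2549.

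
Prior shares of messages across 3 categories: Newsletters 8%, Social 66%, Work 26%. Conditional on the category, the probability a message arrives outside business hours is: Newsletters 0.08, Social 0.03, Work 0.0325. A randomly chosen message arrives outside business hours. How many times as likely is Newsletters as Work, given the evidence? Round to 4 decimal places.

0.7574

Prior × likelihood for each hypothesis:
  Newsletters: 0.08 × 0.08 = 0.0064
  Social: 0.66 × 0.03 = 0.0198
  Work: 0.26 × 0.0325 = 0.00845
Normalizing constant = 0.03465.
The ratio is 0.0064 / 0.00845 (the normalizer cancels) = 0.7574.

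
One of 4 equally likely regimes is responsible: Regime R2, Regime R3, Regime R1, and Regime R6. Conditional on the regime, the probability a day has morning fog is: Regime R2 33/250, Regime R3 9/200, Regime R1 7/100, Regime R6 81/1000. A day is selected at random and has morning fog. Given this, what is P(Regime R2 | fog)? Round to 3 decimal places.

With a uniform prior (1/4 each), posterior ∝ likelihood:
  Regime R2: 0.132
  Regime R3: 0.045
  Regime R1: 0.07
  Regime R6: 0.081
Normalizing constant = 0.328.
P(Regime R2 | evidence) = 0.132 / 0.328 ≈ 0.402.

0.402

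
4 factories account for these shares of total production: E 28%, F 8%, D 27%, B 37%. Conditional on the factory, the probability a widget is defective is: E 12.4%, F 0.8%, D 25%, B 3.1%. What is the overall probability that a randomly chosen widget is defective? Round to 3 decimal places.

0.114

Prior × likelihood for each hypothesis:
  E: 0.28 × 0.124 = 0.03472
  F: 0.08 × 0.008 = 0.00064
  D: 0.27 × 0.25 = 0.0675
  B: 0.37 × 0.031 = 0.01147
P(defective) = 0.03472 + 0.00064 + 0.0675 + 0.01147 = 0.11433 → 0.114.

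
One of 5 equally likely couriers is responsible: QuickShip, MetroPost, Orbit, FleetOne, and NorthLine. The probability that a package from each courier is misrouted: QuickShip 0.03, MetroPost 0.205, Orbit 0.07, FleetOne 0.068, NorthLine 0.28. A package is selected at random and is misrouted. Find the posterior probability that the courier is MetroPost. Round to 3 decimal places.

With a uniform prior (1/5 each), posterior ∝ likelihood:
  QuickShip: 0.03
  MetroPost: 0.205
  Orbit: 0.07
  FleetOne: 0.068
  NorthLine: 0.28
Normalizing constant = 0.653.
P(MetroPost | evidence) = 0.205 / 0.653 ≈ 0.314.

0.314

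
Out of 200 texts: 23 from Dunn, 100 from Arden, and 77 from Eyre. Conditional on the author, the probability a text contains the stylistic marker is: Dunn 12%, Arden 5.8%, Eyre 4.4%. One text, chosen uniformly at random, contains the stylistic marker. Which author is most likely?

Arden

Compute prior × likelihood for every hypothesis:
  Dunn: 0.115 × 0.12 = 0.0138
  Arden: 0.5 × 0.058 = 0.029
  Eyre: 0.385 × 0.044 = 0.01694
Normalizing constant = 0.05974.
Largest term belongs to Arden, so Arden is most probable.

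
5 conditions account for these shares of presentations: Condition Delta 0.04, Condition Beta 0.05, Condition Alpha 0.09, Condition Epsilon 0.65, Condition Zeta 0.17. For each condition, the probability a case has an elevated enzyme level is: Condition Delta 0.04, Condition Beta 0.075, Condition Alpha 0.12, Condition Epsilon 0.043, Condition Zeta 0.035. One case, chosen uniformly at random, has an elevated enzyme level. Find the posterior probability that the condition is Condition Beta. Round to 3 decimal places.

By Bayes' rule, posterior ∝ prior × likelihood:
  Condition Delta: 0.04 × 0.04 = 0.0016
  Condition Beta: 0.05 × 0.075 = 0.00375
  Condition Alpha: 0.09 × 0.12 = 0.0108
  Condition Epsilon: 0.65 × 0.043 = 0.02795
  Condition Zeta: 0.17 × 0.035 = 0.00595
Total = 0.05005.
P(Condition Beta | evidence) = 0.00375 / 0.05005 ≈ 0.075.

0.075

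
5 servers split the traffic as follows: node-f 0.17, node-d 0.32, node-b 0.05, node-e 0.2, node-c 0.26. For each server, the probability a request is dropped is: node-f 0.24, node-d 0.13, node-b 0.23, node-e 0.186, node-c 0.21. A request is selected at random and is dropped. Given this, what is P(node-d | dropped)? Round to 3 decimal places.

0.224

Prior × likelihood for each hypothesis:
  node-f: 0.17 × 0.24 = 0.0408
  node-d: 0.32 × 0.13 = 0.0416
  node-b: 0.05 × 0.23 = 0.0115
  node-e: 0.2 × 0.186 = 0.0372
  node-c: 0.26 × 0.21 = 0.0546
Total = 0.1857.
P(node-d | evidence) = 0.0416 / 0.1857 ≈ 0.224.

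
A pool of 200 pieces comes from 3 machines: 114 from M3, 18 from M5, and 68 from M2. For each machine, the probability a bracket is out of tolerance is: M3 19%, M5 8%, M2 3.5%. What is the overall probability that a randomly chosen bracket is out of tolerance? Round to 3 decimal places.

Prior × likelihood for each hypothesis:
  M3: 0.57 × 0.19 = 0.1083
  M5: 0.09 × 0.08 = 0.0072
  M2: 0.34 × 0.035 = 0.0119
P(oversize) = 0.1083 + 0.0072 + 0.0119 = 0.1274 → 0.127.

0.127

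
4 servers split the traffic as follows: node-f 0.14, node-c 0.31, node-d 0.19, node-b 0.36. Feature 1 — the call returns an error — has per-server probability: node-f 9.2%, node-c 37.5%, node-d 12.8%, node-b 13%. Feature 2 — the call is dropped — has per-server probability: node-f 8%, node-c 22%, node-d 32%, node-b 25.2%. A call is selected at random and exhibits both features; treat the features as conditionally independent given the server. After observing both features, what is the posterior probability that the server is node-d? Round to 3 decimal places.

0.169

By Bayes' rule, posterior ∝ prior × likelihood:
  node-f: 0.14 × 0.092 × 0.08 = 0.0010304
  node-c: 0.31 × 0.375 × 0.22 = 0.025575
  node-d: 0.19 × 0.128 × 0.32 = 0.0077824
  node-b: 0.36 × 0.13 × 0.252 = 0.0117936
Total = 0.0461814.
P(node-d | evidence) = 0.0077824 / 0.0461814 ≈ 0.169.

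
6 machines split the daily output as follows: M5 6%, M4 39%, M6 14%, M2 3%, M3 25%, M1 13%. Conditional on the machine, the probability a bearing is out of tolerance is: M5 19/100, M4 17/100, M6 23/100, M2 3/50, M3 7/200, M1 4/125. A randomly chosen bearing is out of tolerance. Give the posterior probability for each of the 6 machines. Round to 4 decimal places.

M5 0.0915, M4 0.5321, M6 0.2584, M2 0.0144, M3 0.0702, M1 0.0334

Prior × likelihood for each hypothesis:
  M5: 0.06 × 0.19 = 0.0114
  M4: 0.39 × 0.17 = 0.0663
  M6: 0.14 × 0.23 = 0.0322
  M2: 0.03 × 0.06 = 0.0018
  M3: 0.25 × 0.035 = 0.00875
  M1: 0.13 × 0.032 = 0.00416
Sum = 0.12461.
P(M5 | oversize) = 0.0114/0.12461 ≈ 0.0915
P(M4 | oversize) = 0.0663/0.12461 ≈ 0.5321
P(M6 | oversize) = 0.0322/0.12461 ≈ 0.2584
P(M2 | oversize) = 0.0018/0.12461 ≈ 0.0144
P(M3 | oversize) = 0.00875/0.12461 ≈ 0.0702
P(M1 | oversize) = 0.00416/0.12461 ≈ 0.0334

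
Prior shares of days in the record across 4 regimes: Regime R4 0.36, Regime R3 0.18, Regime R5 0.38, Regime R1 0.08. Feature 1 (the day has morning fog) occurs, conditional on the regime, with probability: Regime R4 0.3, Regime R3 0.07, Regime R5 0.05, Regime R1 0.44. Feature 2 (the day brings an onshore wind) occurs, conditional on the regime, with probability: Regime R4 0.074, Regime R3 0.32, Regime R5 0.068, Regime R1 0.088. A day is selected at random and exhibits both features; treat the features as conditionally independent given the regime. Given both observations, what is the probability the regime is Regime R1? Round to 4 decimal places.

0.1887

Compute prior × likelihood for every hypothesis:
  Regime R4: 0.36 × 0.3 × 0.074 = 0.007992
  Regime R3: 0.18 × 0.07 × 0.32 = 0.004032
  Regime R5: 0.38 × 0.05 × 0.068 = 0.001292
  Regime R1: 0.08 × 0.44 × 0.088 = 0.0030976
Total = 0.0164136.
P(Regime R1 | evidence) = 0.0030976 / 0.0164136 ≈ 0.1887.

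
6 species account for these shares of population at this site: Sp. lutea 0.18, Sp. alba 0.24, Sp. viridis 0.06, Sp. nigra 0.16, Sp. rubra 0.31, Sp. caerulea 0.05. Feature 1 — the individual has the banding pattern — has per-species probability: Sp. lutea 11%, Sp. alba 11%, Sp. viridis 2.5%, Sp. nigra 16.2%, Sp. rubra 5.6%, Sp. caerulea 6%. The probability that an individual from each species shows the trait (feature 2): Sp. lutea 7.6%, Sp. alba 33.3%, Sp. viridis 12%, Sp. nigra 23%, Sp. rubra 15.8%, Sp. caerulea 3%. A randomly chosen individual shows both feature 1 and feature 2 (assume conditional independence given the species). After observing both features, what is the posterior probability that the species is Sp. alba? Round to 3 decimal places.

Compute prior × likelihood for every hypothesis:
  Sp. lutea: 0.18 × 0.11 × 0.076 = 0.0015048
  Sp. alba: 0.24 × 0.11 × 0.333 = 0.0087912
  Sp. viridis: 0.06 × 0.025 × 0.12 = 0.00018
  Sp. nigra: 0.16 × 0.162 × 0.23 = 0.0059616
  Sp. rubra: 0.31 × 0.056 × 0.158 = 0.00274288
  Sp. caerulea: 0.05 × 0.06 × 0.03 = 0.00009
Total = 0.01927048.
P(Sp. alba | evidence) = 0.0087912 / 0.01927048 ≈ 0.456.

0.456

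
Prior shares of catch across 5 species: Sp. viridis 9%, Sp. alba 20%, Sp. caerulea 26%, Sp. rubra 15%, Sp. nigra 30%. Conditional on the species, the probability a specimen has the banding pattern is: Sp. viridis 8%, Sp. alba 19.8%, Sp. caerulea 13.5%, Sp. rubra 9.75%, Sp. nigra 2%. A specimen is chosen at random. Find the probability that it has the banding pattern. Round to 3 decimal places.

Prior × likelihood for each hypothesis:
  Sp. viridis: 0.09 × 0.08 = 0.0072
  Sp. alba: 0.2 × 0.198 = 0.0396
  Sp. caerulea: 0.26 × 0.135 = 0.0351
  Sp. rubra: 0.15 × 0.0975 = 0.014625
  Sp. nigra: 0.3 × 0.02 = 0.006
P(banded) = 0.0072 + 0.0396 + 0.0351 + 0.014625 + 0.006 = 0.102525 → 0.103.

0.103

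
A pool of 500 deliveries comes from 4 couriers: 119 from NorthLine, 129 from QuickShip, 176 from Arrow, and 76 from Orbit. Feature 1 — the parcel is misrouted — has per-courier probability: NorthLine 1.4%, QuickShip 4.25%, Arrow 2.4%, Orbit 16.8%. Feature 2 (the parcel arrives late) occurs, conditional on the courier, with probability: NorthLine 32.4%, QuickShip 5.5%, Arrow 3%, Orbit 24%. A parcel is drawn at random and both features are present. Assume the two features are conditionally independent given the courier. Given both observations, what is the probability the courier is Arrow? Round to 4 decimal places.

0.0314

Prior × likelihood for each hypothesis:
  NorthLine: 0.238 × 0.014 × 0.324 = 0.001079568
  QuickShip: 0.258 × 0.0425 × 0.055 = 0.000603075
  Arrow: 0.352 × 0.024 × 0.03 = 0.00025344
  Orbit: 0.152 × 0.168 × 0.24 = 0.00612864
Total = 0.008064723.
P(Arrow | evidence) = 0.00025344 / 0.008064723 ≈ 0.0314.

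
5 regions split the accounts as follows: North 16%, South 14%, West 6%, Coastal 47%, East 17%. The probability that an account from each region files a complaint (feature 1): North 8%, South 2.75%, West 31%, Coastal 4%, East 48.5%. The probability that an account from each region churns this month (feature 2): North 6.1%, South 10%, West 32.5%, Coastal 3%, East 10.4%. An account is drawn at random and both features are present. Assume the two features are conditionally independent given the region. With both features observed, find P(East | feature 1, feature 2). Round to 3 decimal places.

By Bayes' rule, posterior ∝ prior × likelihood:
  North: 0.16 × 0.08 × 0.061 = 0.0007808
  South: 0.14 × 0.0275 × 0.1 = 0.000385
  West: 0.06 × 0.31 × 0.325 = 0.006045
  Coastal: 0.47 × 0.04 × 0.03 = 0.000564
  East: 0.17 × 0.485 × 0.104 = 0.0085748
Total = 0.0163496.
P(East | evidence) = 0.0085748 / 0.0163496 ≈ 0.524.

0.524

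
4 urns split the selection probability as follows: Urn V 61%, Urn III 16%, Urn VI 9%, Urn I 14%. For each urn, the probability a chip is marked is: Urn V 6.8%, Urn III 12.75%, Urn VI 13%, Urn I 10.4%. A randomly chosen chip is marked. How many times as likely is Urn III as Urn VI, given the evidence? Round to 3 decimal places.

Prior × likelihood for each hypothesis:
  Urn V: 0.61 × 0.068 = 0.04148
  Urn III: 0.16 × 0.1275 = 0.0204
  Urn VI: 0.09 × 0.13 = 0.0117
  Urn I: 0.14 × 0.104 = 0.01456
Total = 0.08814.
The ratio is 0.0204 / 0.0117 (the normalizer cancels) = 1.744.

1.744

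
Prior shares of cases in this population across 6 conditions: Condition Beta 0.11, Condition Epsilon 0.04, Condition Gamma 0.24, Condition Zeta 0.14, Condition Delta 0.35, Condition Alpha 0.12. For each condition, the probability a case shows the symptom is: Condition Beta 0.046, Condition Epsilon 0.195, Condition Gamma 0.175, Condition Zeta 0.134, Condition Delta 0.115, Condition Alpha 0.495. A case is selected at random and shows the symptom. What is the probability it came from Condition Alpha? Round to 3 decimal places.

Compute prior × likelihood for every hypothesis:
  Condition Beta: 0.11 × 0.046 = 0.00506
  Condition Epsilon: 0.04 × 0.195 = 0.0078
  Condition Gamma: 0.24 × 0.175 = 0.042
  Condition Zeta: 0.14 × 0.134 = 0.01876
  Condition Delta: 0.35 × 0.115 = 0.04025
  Condition Alpha: 0.12 × 0.495 = 0.0594
Total = 0.17327.
P(Condition Alpha | evidence) = 0.0594 / 0.17327 ≈ 0.343.

0.343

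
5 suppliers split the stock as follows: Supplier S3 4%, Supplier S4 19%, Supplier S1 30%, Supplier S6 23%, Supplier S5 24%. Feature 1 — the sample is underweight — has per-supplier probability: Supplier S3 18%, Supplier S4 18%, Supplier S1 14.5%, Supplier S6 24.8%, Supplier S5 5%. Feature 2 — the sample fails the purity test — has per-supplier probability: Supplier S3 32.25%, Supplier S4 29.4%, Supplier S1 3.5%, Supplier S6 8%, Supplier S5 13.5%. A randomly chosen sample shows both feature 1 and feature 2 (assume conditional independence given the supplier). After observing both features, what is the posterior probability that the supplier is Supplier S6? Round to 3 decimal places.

Compute prior × likelihood for every hypothesis:
  Supplier S3: 0.04 × 0.18 × 0.3225 = 0.002322
  Supplier S4: 0.19 × 0.18 × 0.294 = 0.0100548
  Supplier S1: 0.3 × 0.145 × 0.035 = 0.0015225
  Supplier S6: 0.23 × 0.248 × 0.08 = 0.0045632
  Supplier S5: 0.24 × 0.05 × 0.135 = 0.00162
Normalizing constant = 0.0200825.
P(Supplier S6 | evidence) = 0.0045632 / 0.0200825 ≈ 0.227.

0.227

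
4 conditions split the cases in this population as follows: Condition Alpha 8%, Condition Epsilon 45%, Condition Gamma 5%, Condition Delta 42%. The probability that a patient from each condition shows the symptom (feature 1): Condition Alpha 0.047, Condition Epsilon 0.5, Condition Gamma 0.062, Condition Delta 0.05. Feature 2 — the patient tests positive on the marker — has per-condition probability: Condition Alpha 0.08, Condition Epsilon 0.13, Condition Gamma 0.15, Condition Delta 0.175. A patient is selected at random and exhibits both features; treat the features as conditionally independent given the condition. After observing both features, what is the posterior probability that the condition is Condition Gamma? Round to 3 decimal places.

Prior × likelihood for each hypothesis:
  Condition Alpha: 0.08 × 0.047 × 0.08 = 0.0003008
  Condition Epsilon: 0.45 × 0.5 × 0.13 = 0.02925
  Condition Gamma: 0.05 × 0.062 × 0.15 = 0.000465
  Condition Delta: 0.42 × 0.05 × 0.175 = 0.003675
Normalizing constant = 0.0336908.
P(Condition Gamma | evidence) = 0.000465 / 0.0336908 ≈ 0.014.

0.014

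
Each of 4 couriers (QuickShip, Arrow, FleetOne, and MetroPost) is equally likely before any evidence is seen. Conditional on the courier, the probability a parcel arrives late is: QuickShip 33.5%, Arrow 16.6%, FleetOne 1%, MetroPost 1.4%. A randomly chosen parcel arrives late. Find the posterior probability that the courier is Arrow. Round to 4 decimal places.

With a uniform prior (1/4 each), posterior ∝ likelihood:
  QuickShip: 0.335
  Arrow: 0.166
  FleetOne: 0.01
  MetroPost: 0.014
Total = 0.525.
P(Arrow | evidence) = 0.166 / 0.525 ≈ 0.3162.

0.3162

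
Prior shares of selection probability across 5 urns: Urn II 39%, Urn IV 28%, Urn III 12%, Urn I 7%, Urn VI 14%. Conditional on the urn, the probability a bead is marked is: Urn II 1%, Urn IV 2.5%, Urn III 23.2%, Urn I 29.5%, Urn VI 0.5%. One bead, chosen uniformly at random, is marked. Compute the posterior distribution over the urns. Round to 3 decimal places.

Urn II 0.065, Urn IV 0.116, Urn III 0.463, Urn I 0.344, Urn VI 0.012

Prior × likelihood for each hypothesis:
  Urn II: 0.39 × 0.01 = 0.0039
  Urn IV: 0.28 × 0.025 = 0.007
  Urn III: 0.12 × 0.232 = 0.02784
  Urn I: 0.07 × 0.295 = 0.02065
  Urn VI: 0.14 × 0.005 = 0.0007
Normalizing constant = 0.06009.
P(Urn II | marked) = 0.0039/0.06009 ≈ 0.065
P(Urn IV | marked) = 0.007/0.06009 ≈ 0.116
P(Urn III | marked) = 0.02784/0.06009 ≈ 0.463
P(Urn I | marked) = 0.02065/0.06009 ≈ 0.344
P(Urn VI | marked) = 0.0007/0.06009 ≈ 0.012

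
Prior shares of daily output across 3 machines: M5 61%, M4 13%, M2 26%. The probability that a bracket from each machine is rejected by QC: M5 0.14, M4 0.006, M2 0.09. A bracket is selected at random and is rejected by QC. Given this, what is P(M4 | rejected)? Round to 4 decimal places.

0.0071

Prior × likelihood for each hypothesis:
  M5: 0.61 × 0.14 = 0.0854
  M4: 0.13 × 0.006 = 0.00078
  M2: 0.26 × 0.09 = 0.0234
Total = 0.10958.
P(M4 | evidence) = 0.00078 / 0.10958 ≈ 0.0071.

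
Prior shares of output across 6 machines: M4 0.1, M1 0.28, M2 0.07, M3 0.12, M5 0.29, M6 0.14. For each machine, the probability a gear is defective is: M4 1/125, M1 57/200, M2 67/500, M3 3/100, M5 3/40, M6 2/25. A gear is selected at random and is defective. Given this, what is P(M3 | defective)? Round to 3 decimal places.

Prior × likelihood for each hypothesis:
  M4: 0.1 × 0.008 = 0.0008
  M1: 0.28 × 0.285 = 0.0798
  M2: 0.07 × 0.134 = 0.00938
  M3: 0.12 × 0.03 = 0.0036
  M5: 0.29 × 0.075 = 0.02175
  M6: 0.14 × 0.08 = 0.0112
Sum = 0.12653.
P(M3 | evidence) = 0.0036 / 0.12653 ≈ 0.028.

0.028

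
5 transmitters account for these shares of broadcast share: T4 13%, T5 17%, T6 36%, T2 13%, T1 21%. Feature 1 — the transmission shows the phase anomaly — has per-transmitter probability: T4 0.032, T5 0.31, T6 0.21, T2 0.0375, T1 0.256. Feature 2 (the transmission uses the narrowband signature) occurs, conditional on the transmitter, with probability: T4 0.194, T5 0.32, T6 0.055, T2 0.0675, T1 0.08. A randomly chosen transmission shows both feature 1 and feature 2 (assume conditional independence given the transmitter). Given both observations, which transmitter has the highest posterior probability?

Compute prior × likelihood for every hypothesis:
  T4: 0.13 × 0.032 × 0.194 = 0.00080704
  T5: 0.17 × 0.31 × 0.32 = 0.016864
  T6: 0.36 × 0.21 × 0.055 = 0.004158
  T2: 0.13 × 0.0375 × 0.0675 = 0.0003290625
  T1: 0.21 × 0.256 × 0.08 = 0.0043008
Total = 0.0264589025.
Largest term belongs to T5, so T5 is most probable.

T5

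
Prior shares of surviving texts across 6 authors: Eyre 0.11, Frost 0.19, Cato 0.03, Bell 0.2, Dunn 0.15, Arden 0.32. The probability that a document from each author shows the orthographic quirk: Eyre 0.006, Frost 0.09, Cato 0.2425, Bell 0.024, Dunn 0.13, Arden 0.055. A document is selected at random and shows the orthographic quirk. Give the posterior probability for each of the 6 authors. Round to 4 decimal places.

Eyre 0.0099, Frost 0.2555, Cato 0.1087, Bell 0.0717, Dunn 0.2913, Arden 0.2629

Prior × likelihood for each hypothesis:
  Eyre: 0.11 × 0.006 = 0.00066
  Frost: 0.19 × 0.09 = 0.0171
  Cato: 0.03 × 0.2425 = 0.007275
  Bell: 0.2 × 0.024 = 0.0048
  Dunn: 0.15 × 0.13 = 0.0195
  Arden: 0.32 × 0.055 = 0.0176
Total = 0.066935.
P(Eyre | quirk) = 0.00066/0.066935 ≈ 0.0099
P(Frost | quirk) = 0.0171/0.066935 ≈ 0.2555
P(Cato | quirk) = 0.007275/0.066935 ≈ 0.1087
P(Bell | quirk) = 0.0048/0.066935 ≈ 0.0717
P(Dunn | quirk) = 0.0195/0.066935 ≈ 0.2913
P(Arden | quirk) = 0.0176/0.066935 ≈ 0.2629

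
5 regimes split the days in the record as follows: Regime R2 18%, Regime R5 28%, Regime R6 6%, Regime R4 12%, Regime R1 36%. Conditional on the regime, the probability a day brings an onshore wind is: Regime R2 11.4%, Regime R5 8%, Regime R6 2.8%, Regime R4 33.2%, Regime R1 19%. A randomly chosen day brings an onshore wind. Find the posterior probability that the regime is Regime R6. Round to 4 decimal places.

0.0110

Prior × likelihood for each hypothesis:
  Regime R2: 0.18 × 0.114 = 0.02052
  Regime R5: 0.28 × 0.08 = 0.0224
  Regime R6: 0.06 × 0.028 = 0.00168
  Regime R4: 0.12 × 0.332 = 0.03984
  Regime R1: 0.36 × 0.19 = 0.0684
Total = 0.15284.
P(Regime R6 | evidence) = 0.00168 / 0.15284 ≈ 0.0110.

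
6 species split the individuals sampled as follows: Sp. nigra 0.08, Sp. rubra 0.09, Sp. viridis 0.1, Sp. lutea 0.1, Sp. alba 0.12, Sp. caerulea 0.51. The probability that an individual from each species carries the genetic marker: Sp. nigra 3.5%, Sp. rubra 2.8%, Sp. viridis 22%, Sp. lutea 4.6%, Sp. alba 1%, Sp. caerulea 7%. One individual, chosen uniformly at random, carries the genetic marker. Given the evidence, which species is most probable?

By Bayes' rule, posterior ∝ prior × likelihood:
  Sp. nigra: 0.08 × 0.035 = 0.0028
  Sp. rubra: 0.09 × 0.028 = 0.00252
  Sp. viridis: 0.1 × 0.22 = 0.022
  Sp. lutea: 0.1 × 0.046 = 0.0046
  Sp. alba: 0.12 × 0.01 = 0.0012
  Sp. caerulea: 0.51 × 0.07 = 0.0357
Sum = 0.06882.
Largest term belongs to Sp. caerulea, so Sp. caerulea is most probable.

Sp. caerulea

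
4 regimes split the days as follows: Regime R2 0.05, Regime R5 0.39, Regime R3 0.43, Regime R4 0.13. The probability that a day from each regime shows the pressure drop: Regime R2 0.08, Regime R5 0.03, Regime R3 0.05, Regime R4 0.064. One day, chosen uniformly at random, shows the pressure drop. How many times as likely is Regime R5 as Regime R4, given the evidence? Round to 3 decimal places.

Prior × likelihood for each hypothesis:
  Regime R2: 0.05 × 0.08 = 0.004
  Regime R5: 0.39 × 0.03 = 0.0117
  Regime R3: 0.43 × 0.05 = 0.0215
  Regime R4: 0.13 × 0.064 = 0.00832
Total = 0.04552.
The ratio is 0.0117 / 0.00832 (the normalizer cancels) = 1.406.

1.406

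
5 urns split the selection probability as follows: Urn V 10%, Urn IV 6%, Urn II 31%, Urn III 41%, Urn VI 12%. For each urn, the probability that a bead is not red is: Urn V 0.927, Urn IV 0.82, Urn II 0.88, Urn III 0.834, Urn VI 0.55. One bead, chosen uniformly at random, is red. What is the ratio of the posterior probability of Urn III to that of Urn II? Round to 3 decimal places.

Taking complements, P(red | each) = Urn V 0.073, Urn IV 0.18, Urn II 0.12, Urn III 0.166, Urn VI 0.45.
By Bayes' rule, posterior ∝ prior × likelihood:
  Urn V: 0.1 × 0.073 = 0.0073
  Urn IV: 0.06 × 0.18 = 0.0108
  Urn II: 0.31 × 0.12 = 0.0372
  Urn III: 0.41 × 0.166 = 0.06806
  Urn VI: 0.12 × 0.45 = 0.054
Normalizing constant = 0.17736.
The ratio is 0.06806 / 0.0372 (the normalizer cancels) = 1.830.

1.830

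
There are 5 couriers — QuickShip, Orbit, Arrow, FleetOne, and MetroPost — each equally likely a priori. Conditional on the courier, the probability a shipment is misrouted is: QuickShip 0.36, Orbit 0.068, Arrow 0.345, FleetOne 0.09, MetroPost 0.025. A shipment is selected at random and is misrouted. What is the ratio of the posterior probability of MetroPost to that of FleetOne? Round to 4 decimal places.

With a uniform prior (1/5 each), posterior ∝ likelihood:
  QuickShip: 0.36
  Orbit: 0.068
  Arrow: 0.345
  FleetOne: 0.09
  MetroPost: 0.025
Total = 0.888.
The ratio is 0.025 / 0.09 (the normalizer cancels) = 0.2778.

0.2778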